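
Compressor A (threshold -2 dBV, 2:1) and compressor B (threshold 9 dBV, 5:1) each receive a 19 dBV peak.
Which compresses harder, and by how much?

A: 21 dB over, compressed to 10.5 dB over, so 10.5 dB of GR.
B: 10 dB over, compressed to 2 dB over, so 8 dB of GR.
Difference: 2.5 dB in favour of A.

A, by 2.5 dB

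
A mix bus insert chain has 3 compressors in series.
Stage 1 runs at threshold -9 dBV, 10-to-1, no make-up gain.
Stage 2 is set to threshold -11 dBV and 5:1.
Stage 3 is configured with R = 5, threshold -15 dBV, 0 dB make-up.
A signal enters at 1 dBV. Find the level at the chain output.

Stage 1: overshoot 10 dB → 10/10 = 1 dB → -8 dBV.
Stage 2: 3 dB above -11 dBV, reduced 5:1 to 0.6 dB above → -10.4 dBV.
Stage 3: -10.4 dBV is 4.6 dB over -15 dBV; at 5:1 that becomes 0.92 dB over, giving -14.08 dBV.

-14.08 dBV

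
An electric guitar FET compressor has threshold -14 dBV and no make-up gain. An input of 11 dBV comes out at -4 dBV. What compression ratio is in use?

Input overshoot = 11 − (-14) = 25 dB; output overshoot = -4 − (-14) = 10 dB.
Ratio = 25 / 10 = 2.5.

2.5:1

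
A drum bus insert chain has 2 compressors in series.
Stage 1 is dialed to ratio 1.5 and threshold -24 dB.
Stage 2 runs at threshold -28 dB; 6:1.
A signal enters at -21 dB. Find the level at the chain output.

Stage 1: overshoot 3 dB → 3/1.5 = 2 dB → -22 dB.
Stage 2: 6 dB above -28 dB, reduced 6:1 to 1 dB above → -27 dB.

-27 dB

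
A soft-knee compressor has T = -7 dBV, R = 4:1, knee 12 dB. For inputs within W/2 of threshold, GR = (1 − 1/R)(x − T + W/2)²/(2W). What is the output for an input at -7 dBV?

-8.125 dBV

x − T + W/2 = -7 − (-7) + 6 = 6.
GR = (1 − 1/4) × 6² / 24 = 0.75 × 36 / 24 = 1.125 dB.
Output = -7 − 1.125 = -8.125 dBV.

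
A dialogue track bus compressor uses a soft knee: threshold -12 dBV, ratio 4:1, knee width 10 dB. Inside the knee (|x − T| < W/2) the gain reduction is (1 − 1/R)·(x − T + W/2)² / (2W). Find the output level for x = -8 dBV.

x − T + W/2 = -8 − (-12) + 5 = 9.
GR = (1 − 1/4) × 9² / 20 = 0.75 × 81 / 20 = 3.0375 dB.
Output = -8 − 3.0375 = -11.0375 dBV.

-11.0375 dBV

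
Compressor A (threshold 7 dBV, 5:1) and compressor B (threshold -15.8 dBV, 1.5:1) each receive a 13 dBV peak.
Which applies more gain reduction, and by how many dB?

B, by 4.8 dB

A: overshoot 6 dB → output overshoot 1.2 dB → GR 4.8 dB.
B: overshoot 28.8 dB → output overshoot 19.2 dB → GR 9.6 dB.
B applies 4.8 dB more gain reduction.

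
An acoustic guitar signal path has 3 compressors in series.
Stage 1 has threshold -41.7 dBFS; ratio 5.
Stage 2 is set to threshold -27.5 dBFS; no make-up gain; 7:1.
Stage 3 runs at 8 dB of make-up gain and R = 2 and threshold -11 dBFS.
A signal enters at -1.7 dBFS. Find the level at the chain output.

-25.7 dBFS

Stage 1: -1.7 dBFS is 40 dB over -41.7 dBFS; at 5:1 that becomes 8 dB over, giving -33.7 dBFS.
Stage 2: -33.7 dBFS ≤ -27.5 dBFS, so stage 2 doesn't engage; output -33.7 dBFS.
Stage 3: -33.7 dBFS is at or below the -11 dBFS threshold — no compression; make-up brings it to -25.7 dBFS.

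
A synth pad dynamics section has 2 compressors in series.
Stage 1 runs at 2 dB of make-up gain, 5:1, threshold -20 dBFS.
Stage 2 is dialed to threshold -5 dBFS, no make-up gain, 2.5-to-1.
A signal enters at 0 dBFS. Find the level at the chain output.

Stage 1: 0 dBFS is 20 dB over -20 dBFS; at 5:1 that becomes 4 dB over, giving -16 dBFS; +2 dB make-up → -14 dBFS.
Stage 2: -14 dBFS is at or below the -5 dBFS threshold — no compression; output -14 dBFS.

-14 dBFS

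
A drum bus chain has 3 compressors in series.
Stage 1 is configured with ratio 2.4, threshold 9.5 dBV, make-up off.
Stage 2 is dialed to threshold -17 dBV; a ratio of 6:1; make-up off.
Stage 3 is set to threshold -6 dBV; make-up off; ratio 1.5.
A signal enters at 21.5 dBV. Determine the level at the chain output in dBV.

Stage 1: 12 dB above 9.5 dBV, reduced 2.4:1 to 5 dB above → 14.5 dBV.
Stage 2: overshoot 31.5 dB → 31.5/6 = 5.25 dB → -11.75 dBV.
Stage 3: -11.75 dBV is at or below the -6 dBV threshold — no compression; output -11.75 dBV.

-11.75 dBV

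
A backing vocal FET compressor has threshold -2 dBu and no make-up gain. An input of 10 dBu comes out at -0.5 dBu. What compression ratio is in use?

8:1

Input overshoot = 10 − (-2) = 12 dB; output overshoot = -0.5 − (-2) = 1.5 dB.
Ratio = 12 / 1.5 = 8.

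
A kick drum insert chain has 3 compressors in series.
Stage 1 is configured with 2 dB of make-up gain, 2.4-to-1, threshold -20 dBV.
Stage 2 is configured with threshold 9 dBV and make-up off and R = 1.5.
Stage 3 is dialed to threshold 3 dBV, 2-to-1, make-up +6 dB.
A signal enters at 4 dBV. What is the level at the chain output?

Stage 1: 24 dB above -20 dBV, reduced 2.4:1 to 10 dB above → -10 dBV; +2 dB make-up → -8 dBV.
Stage 2: -8 dBV ≤ 9 dBV, so stage 2 doesn't engage; output -8 dBV.
Stage 3: -8 dBV ≤ 3 dBV, so stage 3 doesn't engage; make-up brings it to -2 dBV.

-2 dBV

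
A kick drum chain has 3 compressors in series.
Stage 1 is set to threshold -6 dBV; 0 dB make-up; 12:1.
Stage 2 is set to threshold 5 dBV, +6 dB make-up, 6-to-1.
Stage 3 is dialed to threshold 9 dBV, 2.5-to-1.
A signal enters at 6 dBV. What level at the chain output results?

1 dBV

Stage 1: 6 dBV is 12 dB over -6 dBV; at 12:1 that becomes 1 dB over, giving -5 dBV.
Stage 2: -5 dBV ≤ 5 dBV, so stage 2 doesn't engage; make-up brings it to 1 dBV.
Stage 3: 1 dBV ≤ 9 dBV, so stage 3 doesn't engage; output 1 dBV.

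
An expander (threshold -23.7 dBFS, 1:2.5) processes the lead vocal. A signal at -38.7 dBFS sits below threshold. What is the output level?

Undershoot = (-23.7) − (-38.7) = 15 dB.
At 1:2.5, that expands to 37.5 dB under threshold.
Output = -23.7 − 37.5 = -61.2 dBFS.

-61.2 dBFS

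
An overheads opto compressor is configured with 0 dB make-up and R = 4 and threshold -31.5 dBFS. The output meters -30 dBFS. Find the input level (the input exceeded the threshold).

Post-compression overshoot = -30 − (-31.5) = 1.5 dB.
Input overshoot = R × output overshoot = 6 dB → input = -31.5 + 6 = -25.5 dBFS.

-25.5 dBFS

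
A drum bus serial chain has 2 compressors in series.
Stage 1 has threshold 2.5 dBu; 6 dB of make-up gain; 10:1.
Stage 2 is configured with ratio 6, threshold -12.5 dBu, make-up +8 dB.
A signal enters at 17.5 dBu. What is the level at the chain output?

-0.75 dBu

Stage 1: 17.5 dBu is 15 dB over 2.5 dBu; at 10:1 that becomes 1.5 dB over, giving 4 dBu; +6 dB make-up → 10 dBu.
Stage 2: overshoot 22.5 dB → 22.5/6 = 3.75 dB → -8.75 dBu; +8 dB make-up → -0.75 dBu.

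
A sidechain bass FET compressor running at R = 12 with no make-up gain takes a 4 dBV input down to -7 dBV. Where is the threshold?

-8 dBV

Let T be the threshold. Output overshoot = (input overshoot)/R, so -7 − T = (4 − T)/12.
12·(-7 − T) = 4 − T → 11·T = -84 − 4 = -88.
T = -88/11 = -8 dBV.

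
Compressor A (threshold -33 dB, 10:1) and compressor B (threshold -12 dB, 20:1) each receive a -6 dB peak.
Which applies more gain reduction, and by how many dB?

A: GR = 27 − 27/10 = 24.3 dB.
B: GR = 6 − 6/20 = 5.7 dB.
A applies 18.6 dB more gain reduction.

A, by 18.6 dB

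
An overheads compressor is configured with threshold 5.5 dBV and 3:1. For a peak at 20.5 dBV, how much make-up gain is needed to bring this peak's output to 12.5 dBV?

Overshoot 15 dB → 15/3 = 5 dB after compression, so the compressed level is 5.5 + 5 = 10.5 dBV.
Make-up = target − compressed = 12.5 − 10.5 = 2 dB.

2 dB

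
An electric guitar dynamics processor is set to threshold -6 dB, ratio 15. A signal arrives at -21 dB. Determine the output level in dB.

-21 dB is 15 dB below the -6 dB threshold, so no gain reduction is applied.
Output = input = -21 dB.

-21 dB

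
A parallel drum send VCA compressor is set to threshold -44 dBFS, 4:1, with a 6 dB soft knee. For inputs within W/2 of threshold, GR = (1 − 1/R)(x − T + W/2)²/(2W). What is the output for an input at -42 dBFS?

-43.5625 dBFS

x − T + W/2 = -42 − (-44) + 3 = 5.
GR = (1 − 1/4) × 5² / 12 = 0.75 × 25 / 12 = 1.5625 dB.
Output = -42 − 1.5625 = -43.5625 dBFS.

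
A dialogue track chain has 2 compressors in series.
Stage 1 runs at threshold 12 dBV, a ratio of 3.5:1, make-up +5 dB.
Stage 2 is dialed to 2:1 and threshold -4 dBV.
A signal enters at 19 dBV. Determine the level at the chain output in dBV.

7.5 dBV

Stage 1: 19 dBV is 7 dB over 12 dBV; at 3.5:1 that becomes 2 dB over, giving 14 dBV; +5 dB make-up → 19 dBV.
Stage 2: 23 dB above -4 dBV, reduced 2:1 to 11.5 dB above → 7.5 dBV.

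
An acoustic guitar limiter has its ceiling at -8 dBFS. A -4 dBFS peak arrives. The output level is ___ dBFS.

-8 dBFS

The limiter clamps the peak to its -8 dBFS ceiling.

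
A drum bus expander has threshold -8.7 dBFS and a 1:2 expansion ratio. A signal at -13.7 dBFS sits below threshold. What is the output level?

-18.7 dBFS

Undershoot = (-8.7) − (-13.7) = 5 dB.
At 1:2, that expands to 10 dB under threshold.
Output = -8.7 − 10 = -18.7 dBFS.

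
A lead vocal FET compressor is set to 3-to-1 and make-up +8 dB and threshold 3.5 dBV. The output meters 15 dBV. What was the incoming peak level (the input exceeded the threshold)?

Stripping the +8 dB make-up gives 7 dBV at the gain stage.
Post-compression overshoot = 7 − 3.5 = 3.5 dB.
Input overshoot = R × output overshoot = 10.5 dB → input = 3.5 + 10.5 = 14 dBV.

14 dBV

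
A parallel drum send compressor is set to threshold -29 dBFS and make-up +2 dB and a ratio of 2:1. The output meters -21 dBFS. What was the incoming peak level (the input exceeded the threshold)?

Stripping the +2 dB make-up gives -23 dBFS at the gain stage.
Post-compression overshoot = -23 − (-29) = 6 dB.
Undo the ratio: input overshoot = 6 × 2 = 12 dB, giving input = -17 dBFS.

-17 dBFS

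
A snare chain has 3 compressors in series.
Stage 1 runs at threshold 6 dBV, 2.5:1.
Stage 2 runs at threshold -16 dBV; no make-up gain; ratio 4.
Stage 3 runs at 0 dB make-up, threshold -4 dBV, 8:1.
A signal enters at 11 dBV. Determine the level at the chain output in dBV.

-10 dBV

Stage 1: 5 dB above 6 dBV, reduced 2.5:1 to 2 dB above → 8 dBV.
Stage 2: overshoot 24 dB → 24/4 = 6 dB → -10 dBV.
Stage 3: below threshold (-10 ≤ -4); passes unchanged; output -10 dBV.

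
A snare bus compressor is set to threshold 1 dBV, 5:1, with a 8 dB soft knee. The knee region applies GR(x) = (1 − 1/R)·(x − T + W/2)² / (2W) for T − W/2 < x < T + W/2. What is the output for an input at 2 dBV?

0.75 dBV

x − T + W/2 = 2 − 1 + 4 = 5.
GR = (1 − 1/5) × 5² / 16 = 0.8 × 25 / 16 = 1.25 dB.
Output = 2 − 1.25 = 0.75 dBV.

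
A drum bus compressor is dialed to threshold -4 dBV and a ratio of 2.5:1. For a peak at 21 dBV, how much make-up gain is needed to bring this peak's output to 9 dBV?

Overshoot 25 dB → 25/2.5 = 10 dB after compression, so the compressed level is -4 + 10 = 6 dBV.
Make-up = target − compressed = 9 − 6 = 3 dB.

3 dB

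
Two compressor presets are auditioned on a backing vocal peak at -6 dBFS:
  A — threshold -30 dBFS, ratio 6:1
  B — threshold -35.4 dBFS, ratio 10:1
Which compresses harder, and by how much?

A: GR = 24 − 24/6 = 20 dB.
B: GR = 29.4 − 29.4/10 = 26.46 dB.
B applies 6.46 dB more gain reduction.

B, by 6.46 dB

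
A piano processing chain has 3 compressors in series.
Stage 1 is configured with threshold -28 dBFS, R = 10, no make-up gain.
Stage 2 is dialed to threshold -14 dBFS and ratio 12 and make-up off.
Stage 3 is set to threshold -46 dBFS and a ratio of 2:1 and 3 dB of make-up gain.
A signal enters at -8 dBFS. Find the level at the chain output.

-33 dBFS

Stage 1: 20 dB above -28 dBFS, reduced 10:1 to 2 dB above → -26 dBFS.
Stage 2: -26 dBFS is at or below the -14 dBFS threshold — no compression; output -26 dBFS.
Stage 3: 20 dB above -46 dBFS, reduced 2:1 to 10 dB above → -36 dBFS; +3 dB make-up → -33 dBFS.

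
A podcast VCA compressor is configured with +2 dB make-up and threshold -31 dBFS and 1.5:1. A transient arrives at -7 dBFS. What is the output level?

Overshoot: -7 − (-31) = 24 dB.
The 24 dB excess becomes 16 dB after 1.5:1 reduction.
That puts the output at -15 dBFS; make-up adds 2 dB, giving -13 dBFS.

-13 dBFS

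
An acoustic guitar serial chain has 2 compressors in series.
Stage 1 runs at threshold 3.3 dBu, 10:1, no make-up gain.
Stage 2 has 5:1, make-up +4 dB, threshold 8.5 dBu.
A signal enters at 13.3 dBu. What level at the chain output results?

Stage 1: 10 dB above 3.3 dBu, reduced 10:1 to 1 dB above → 4.3 dBu.
Stage 2: below threshold (4.3 ≤ 8.5); passes unchanged; make-up brings it to 8.3 dBu.

8.3 dBu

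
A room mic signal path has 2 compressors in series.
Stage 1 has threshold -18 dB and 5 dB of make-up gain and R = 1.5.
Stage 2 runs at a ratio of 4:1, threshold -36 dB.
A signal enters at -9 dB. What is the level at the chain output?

-28.75 dB

Stage 1: overshoot 9 dB → 9/1.5 = 6 dB → -12 dB; +5 dB make-up → -7 dB.
Stage 2: -7 dB is 29 dB over -36 dB; at 4:1 that becomes 7.25 dB over, giving -28.75 dB.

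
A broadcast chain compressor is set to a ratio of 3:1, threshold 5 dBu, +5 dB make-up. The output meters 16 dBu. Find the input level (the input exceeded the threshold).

Remove make-up: 16 − 5 = 11 dBu.
The compressed level sits 11 − 5 = 6 dB over threshold.
Before 3:1 compression the overshoot was 6 × 3 = 18 dB, so input = 5 + 18 = 23 dBu.

23 dBu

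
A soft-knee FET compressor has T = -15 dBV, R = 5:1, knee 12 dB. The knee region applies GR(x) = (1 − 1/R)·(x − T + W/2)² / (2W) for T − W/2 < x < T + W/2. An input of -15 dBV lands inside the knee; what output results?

x − T + W/2 = -15 − (-15) + 6 = 6.
GR = (1 − 1/5) × 6² / 24 = 0.8 × 36 / 24 = 1.2 dB.
Output = -15 − 1.2 = -16.2 dBV.

-16.2 dBV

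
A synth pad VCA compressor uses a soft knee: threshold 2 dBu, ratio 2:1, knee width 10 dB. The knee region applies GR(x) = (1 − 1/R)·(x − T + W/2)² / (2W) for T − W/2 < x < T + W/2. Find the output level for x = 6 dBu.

x − T + W/2 = 6 − 2 + 5 = 9.
GR = (1 − 1/2) × 9² / 20 = 0.5 × 81 / 20 = 2.025 dB.
Output = 6 − 2.025 = 3.975 dBu.

3.975 dBu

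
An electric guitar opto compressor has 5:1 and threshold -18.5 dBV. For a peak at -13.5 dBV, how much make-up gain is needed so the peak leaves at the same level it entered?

4 dB

Overshoot 5 dB → 5/5 = 1 dB after compression, so the compressed level is -18.5 + 1 = -17.5 dBV.
Make-up = target − compressed = -13.5 − (-17.5) = 4 dB.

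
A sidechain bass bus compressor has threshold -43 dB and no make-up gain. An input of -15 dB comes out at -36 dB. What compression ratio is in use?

4:1

Input overshoot = -15 − (-43) = 28 dB; output overshoot = -36 − (-43) = 7 dB.
Ratio = 28 / 7 = 4.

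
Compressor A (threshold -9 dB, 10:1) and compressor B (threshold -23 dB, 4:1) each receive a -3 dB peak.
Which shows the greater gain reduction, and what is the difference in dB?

B, by 9.6 dB

A: overshoot 6 dB → output overshoot 0.6 dB → GR 5.4 dB.
B: overshoot 20 dB → output overshoot 5 dB → GR 15 dB.
Difference: 9.6 dB in favour of B.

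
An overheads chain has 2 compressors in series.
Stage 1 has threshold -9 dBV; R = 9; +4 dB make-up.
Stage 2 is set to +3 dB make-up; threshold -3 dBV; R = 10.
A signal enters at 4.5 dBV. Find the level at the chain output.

Stage 1: 13.5 dB above -9 dBV, reduced 9:1 to 1.5 dB above → -7.5 dBV; +4 dB make-up → -3.5 dBV.
Stage 2: below threshold (-3.5 ≤ -3); passes unchanged; make-up brings it to -0.5 dBV.

-0.5 dBV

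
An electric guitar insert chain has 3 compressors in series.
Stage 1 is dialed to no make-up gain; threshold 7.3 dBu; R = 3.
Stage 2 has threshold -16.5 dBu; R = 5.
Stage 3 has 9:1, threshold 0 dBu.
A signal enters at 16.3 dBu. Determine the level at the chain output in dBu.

-11.14 dBu

Stage 1: 9 dB above 7.3 dBu, reduced 3:1 to 3 dB above → 10.3 dBu.
Stage 2: overshoot 26.8 dB → 26.8/5 = 5.36 dB → -11.14 dBu.
Stage 3: -11.14 dBu ≤ 0 dBu, so stage 3 doesn't engage; output -11.14 dBu.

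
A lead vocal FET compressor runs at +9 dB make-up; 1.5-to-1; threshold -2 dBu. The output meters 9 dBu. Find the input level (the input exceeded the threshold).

1 dBu

Stripping the +9 dB make-up gives 0 dBu at the gain stage.
That's 2 dB above the -2 dBu threshold.
Before 1.5:1 compression the overshoot was 2 × 1.5 = 3 dB, so input = -2 + 3 = 1 dBu.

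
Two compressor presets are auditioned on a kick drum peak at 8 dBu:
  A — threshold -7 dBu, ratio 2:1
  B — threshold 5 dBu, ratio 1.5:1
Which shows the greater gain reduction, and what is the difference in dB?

A: overshoot 15 dB → output overshoot 7.5 dB → GR 7.5 dB.
B: overshoot 3 dB → output overshoot 2 dB → GR 1 dB.
A applies 6.5 dB more gain reduction.

A, by 6.5 dB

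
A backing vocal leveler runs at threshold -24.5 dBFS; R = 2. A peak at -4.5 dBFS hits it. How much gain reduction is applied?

Overshoot = -4.5 − (-24.5) = 20 dB.
After 2:1 compression the overshoot becomes 20/2 = 10 dB.
So the signal is attenuated by 20 − 10 = 10 dB.

10 dB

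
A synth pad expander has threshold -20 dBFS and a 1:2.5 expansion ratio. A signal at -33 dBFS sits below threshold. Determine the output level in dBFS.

Undershoot = (-20) − (-33) = 13 dB.
At 1:2.5, that expands to 32.5 dB under threshold.
Output = -20 − 32.5 = -52.5 dBFS.

-52.5 dBFS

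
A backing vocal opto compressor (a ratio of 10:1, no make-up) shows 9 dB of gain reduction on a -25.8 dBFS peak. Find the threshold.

Input is 10 dB above T (since output overshoot × R = input overshoot: (-34.8 − T)·10 = -25.8 − T gives T = -35.8 dBFS).
Check: -35.8 + (-25.8 − (-35.8))/10 = -35.8 + 1 = -34.8 dBFS. ✓

-35.8 dBFS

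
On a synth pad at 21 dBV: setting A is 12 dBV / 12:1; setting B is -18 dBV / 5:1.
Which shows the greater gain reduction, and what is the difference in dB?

B, by 22.95 dB

A: GR = 9 − 9/12 = 8.25 dB.
B: GR = 39 − 39/5 = 31.2 dB.
B reduces 22.95 dB more.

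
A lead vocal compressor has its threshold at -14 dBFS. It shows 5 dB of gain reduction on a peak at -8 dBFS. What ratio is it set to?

6:1

Input overshoot = -8 − (-14) = 6 dB.
Output overshoot = 6 − 5 = 1 dB.
Ratio = input overshoot / output overshoot = 6 / 1 = 6.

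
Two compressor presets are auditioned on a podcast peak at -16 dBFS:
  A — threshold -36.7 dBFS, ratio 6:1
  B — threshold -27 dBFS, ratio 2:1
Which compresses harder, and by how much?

A, by 11.75 dB

A: GR = 20.7 − 20.7/6 = 17.25 dB.
B: GR = 11 − 11/2 = 5.5 dB.
A applies 11.75 dB more gain reduction.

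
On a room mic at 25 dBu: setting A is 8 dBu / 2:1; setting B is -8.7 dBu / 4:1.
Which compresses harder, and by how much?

B, by 16.775 dB

A: 17 dB over, compressed to 8.5 dB over, so 8.5 dB of GR.
B: 33.7 dB over, compressed to 8.425 dB over, so 25.275 dB of GR.
Difference: 16.775 dB in favour of B.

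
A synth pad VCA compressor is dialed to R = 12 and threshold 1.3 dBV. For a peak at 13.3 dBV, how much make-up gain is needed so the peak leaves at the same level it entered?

Without make-up, output = threshold + overshoot/12 = 1.3 + 1 = 2.3 dBV.
Gap to target: 11 dB.

11 dB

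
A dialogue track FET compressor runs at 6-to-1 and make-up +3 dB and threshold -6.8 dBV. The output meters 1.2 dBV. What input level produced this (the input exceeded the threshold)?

23.2 dBV

Stripping the +3 dB make-up gives -1.8 dBV at the gain stage.
Post-compression overshoot = -1.8 − (-6.8) = 5 dB.
Input overshoot = R × output overshoot = 30 dB → input = -6.8 + 30 = 23.2 dBV.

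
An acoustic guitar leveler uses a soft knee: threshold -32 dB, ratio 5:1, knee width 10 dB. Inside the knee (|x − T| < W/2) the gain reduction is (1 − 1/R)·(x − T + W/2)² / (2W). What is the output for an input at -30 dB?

-31.96 dB

x − T + W/2 = -30 − (-32) + 5 = 7.
GR = (1 − 1/5) × 7² / 20 = 0.8 × 49 / 20 = 1.96 dB.
Output = -30 − 1.96 = -31.96 dB.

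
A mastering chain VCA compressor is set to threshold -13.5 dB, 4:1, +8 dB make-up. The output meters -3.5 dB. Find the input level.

Remove make-up: -3.5 − 8 = -11.5 dB.
That's 2 dB above the -13.5 dB threshold.
Undo the ratio: input overshoot = 2 × 4 = 8 dB, giving input = -5.5 dB.

-5.5 dB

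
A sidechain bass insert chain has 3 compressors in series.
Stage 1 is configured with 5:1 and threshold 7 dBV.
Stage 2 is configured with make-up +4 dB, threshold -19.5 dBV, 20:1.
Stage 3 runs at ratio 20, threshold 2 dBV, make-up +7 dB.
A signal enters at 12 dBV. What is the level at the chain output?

-7.125 dBV

Stage 1: overshoot 5 dB → 5/5 = 1 dB → 8 dBV.
Stage 2: overshoot 27.5 dB → 27.5/20 = 1.375 dB → -18.125 dBV; +4 dB make-up → -14.125 dBV.
Stage 3: -14.125 dBV is at or below the 2 dBV threshold — no compression; make-up brings it to -7.125 dBV.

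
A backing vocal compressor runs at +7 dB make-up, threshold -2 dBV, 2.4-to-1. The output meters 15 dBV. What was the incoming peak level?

Before make-up, the level was 15 − 7 = 8 dBV.
That's 10 dB above the -2 dBV threshold.
Undo the ratio: input overshoot = 10 × 2.4 = 24 dB, giving input = 22 dBV.

22 dBV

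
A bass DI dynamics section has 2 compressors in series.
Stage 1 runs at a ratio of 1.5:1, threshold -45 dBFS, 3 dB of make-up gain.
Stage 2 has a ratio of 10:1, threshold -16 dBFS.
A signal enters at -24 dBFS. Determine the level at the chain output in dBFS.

-28 dBFS

Stage 1: 21 dB above -45 dBFS, reduced 1.5:1 to 14 dB above → -31 dBFS; +3 dB make-up → -28 dBFS.
Stage 2: below threshold (-28 ≤ -16); passes unchanged; output -28 dBFS.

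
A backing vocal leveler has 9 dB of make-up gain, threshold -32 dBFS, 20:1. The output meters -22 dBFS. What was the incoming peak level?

-12 dBFS

Stripping the +9 dB make-up gives -31 dBFS at the gain stage.
The compressed level sits -31 − (-32) = 1 dB over threshold.
Before 20:1 compression the overshoot was 1 × 20 = 20 dB, so input = -32 + 20 = -12 dBFS.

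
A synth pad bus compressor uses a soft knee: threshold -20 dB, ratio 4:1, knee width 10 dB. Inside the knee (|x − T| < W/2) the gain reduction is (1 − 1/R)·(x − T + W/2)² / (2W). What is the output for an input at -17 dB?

-19.4 dB

x − T + W/2 = -17 − (-20) + 5 = 8.
GR = (1 − 1/4) × 8² / 20 = 0.75 × 64 / 20 = 2.4 dB.
Output = -17 − 2.4 = -19.4 dB.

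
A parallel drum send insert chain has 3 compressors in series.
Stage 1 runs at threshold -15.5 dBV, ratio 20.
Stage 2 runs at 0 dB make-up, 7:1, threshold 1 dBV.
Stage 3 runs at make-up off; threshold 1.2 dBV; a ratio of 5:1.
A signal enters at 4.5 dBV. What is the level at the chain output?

-14.5 dBV

Stage 1: 4.5 dBV is 20 dB over -15.5 dBV; at 20:1 that becomes 1 dB over, giving -14.5 dBV.
Stage 2: below threshold (-14.5 ≤ 1); passes unchanged; output -14.5 dBV.
Stage 3: below threshold (-14.5 ≤ 1.2); passes unchanged; output -14.5 dBV.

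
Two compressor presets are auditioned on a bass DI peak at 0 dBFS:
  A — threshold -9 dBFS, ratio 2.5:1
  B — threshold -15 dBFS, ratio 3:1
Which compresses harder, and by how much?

A: GR = 9 − 9/2.5 = 5.4 dB.
B: GR = 15 − 15/3 = 10 dB.
Difference: 4.6 dB in favour of B.

B, by 4.6 dB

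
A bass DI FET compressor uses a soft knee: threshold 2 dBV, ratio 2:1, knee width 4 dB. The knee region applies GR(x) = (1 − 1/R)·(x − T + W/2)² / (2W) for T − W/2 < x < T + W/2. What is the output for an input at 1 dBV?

0.9375 dBV

x − T + W/2 = 1 − 2 + 2 = 1.
GR = (1 − 1/2) × 1² / 8 = 0.5 × 1 / 8 = 0.0625 dB.
Output = 1 − 0.0625 = 0.9375 dBV.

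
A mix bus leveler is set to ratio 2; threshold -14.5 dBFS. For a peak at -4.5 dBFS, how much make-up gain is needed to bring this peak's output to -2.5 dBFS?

7 dB

Overshoot 10 dB → 10/2 = 5 dB after compression, so the compressed level is -14.5 + 5 = -9.5 dBFS.
Make-up = target − compressed = -2.5 − (-9.5) = 7 dB.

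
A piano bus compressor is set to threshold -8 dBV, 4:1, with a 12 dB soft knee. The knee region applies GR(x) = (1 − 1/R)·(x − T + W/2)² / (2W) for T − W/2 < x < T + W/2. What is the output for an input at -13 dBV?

x − T + W/2 = -13 − (-8) + 6 = 1.
GR = (1 − 1/4) × 1² / 24 = 0.75 × 1 / 24 = 0.03125 dB.
Output = -13 − 0.03125 = -13.03125 dBV.

-13.03125 dBV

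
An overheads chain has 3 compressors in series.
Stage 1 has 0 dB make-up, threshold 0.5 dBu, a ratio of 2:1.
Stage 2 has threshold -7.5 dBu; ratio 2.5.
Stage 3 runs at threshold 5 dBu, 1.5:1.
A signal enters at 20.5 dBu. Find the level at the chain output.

-0.3 dBu

Stage 1: 20 dB above 0.5 dBu, reduced 2:1 to 10 dB above → 10.5 dBu.
Stage 2: 10.5 dBu is 18 dB over -7.5 dBu; at 2.5:1 that becomes 7.2 dB over, giving -0.3 dBu.
Stage 3: -0.3 dBu is at or below the 5 dBu threshold — no compression; output -0.3 dBu.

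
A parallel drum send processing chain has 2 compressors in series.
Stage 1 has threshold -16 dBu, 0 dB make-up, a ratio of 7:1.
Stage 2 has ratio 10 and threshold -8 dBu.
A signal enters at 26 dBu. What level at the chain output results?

Stage 1: 26 dBu is 42 dB over -16 dBu; at 7:1 that becomes 6 dB over, giving -10 dBu.
Stage 2: -10 dBu is at or below the -8 dBu threshold — no compression; output -10 dBu.

-10 dBu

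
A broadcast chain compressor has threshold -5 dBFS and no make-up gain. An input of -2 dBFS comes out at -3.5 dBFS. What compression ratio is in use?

Input overshoot = -2 − (-5) = 3 dB; output overshoot = -3.5 − (-5) = 1.5 dB.
Ratio = 3 / 1.5 = 2.

2:1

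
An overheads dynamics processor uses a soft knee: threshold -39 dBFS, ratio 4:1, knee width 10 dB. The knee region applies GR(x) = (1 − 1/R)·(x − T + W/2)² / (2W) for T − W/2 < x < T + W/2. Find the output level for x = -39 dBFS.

x − T + W/2 = -39 − (-39) + 5 = 5.
GR = (1 − 1/4) × 5² / 20 = 0.75 × 25 / 20 = 0.9375 dB.
Output = -39 − 0.9375 = -39.9375 dBFS.

-39.9375 dBFS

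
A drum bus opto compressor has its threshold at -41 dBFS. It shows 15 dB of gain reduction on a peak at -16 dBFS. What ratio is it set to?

2.5:1

Input overshoot = -16 − (-41) = 25 dB.
Output overshoot = 25 − 15 = 10 dB.
Ratio = input overshoot / output overshoot = 25 / 10 = 2.5.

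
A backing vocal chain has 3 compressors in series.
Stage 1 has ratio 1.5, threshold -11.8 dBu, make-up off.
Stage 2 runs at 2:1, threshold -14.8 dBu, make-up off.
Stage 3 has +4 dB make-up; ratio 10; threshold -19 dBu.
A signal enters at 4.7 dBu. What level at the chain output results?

Stage 1: 16.5 dB above -11.8 dBu, reduced 1.5:1 to 11 dB above → -0.8 dBu.
Stage 2: overshoot 14 dB → 14/2 = 7 dB → -7.8 dBu.
Stage 3: overshoot 11.2 dB → 11.2/10 = 1.12 dB → -17.88 dBu; +4 dB make-up → -13.88 dBu.

-13.88 dBu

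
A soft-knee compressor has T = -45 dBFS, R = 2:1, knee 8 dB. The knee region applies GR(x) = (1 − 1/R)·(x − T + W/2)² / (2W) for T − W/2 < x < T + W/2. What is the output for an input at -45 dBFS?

x − T + W/2 = -45 − (-45) + 4 = 4.
GR = (1 − 1/2) × 4² / 16 = 0.5 × 16 / 16 = 0.5 dB.
Output = -45 − 0.5 = -45.5 dBFS.

-45.5 dBFS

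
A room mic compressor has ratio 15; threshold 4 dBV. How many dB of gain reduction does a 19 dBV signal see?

14 dB

The signal is 15 dB above threshold.
After 15:1 compression the overshoot becomes 15/15 = 1 dB.
GR = overshoot in − overshoot out = 15 − 1 = 14 dB.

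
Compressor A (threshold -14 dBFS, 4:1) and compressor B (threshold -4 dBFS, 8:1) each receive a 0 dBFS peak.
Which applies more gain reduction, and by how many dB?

A, by 7 dB

A: overshoot 14 dB → output overshoot 3.5 dB → GR 10.5 dB.
B: overshoot 4 dB → output overshoot 0.5 dB → GR 3.5 dB.
A applies 7 dB more gain reduction.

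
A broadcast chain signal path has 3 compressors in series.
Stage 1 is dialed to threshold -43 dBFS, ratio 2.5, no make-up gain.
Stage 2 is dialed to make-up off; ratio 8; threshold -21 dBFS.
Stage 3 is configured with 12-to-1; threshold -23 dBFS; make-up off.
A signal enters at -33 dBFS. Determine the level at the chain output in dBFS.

-39 dBFS

Stage 1: overshoot 10 dB → 10/2.5 = 4 dB → -39 dBFS.
Stage 2: -39 dBFS is at or below the -21 dBFS threshold — no compression; output -39 dBFS.
Stage 3: -39 dBFS is at or below the -23 dBFS threshold — no compression; output -39 dBFS.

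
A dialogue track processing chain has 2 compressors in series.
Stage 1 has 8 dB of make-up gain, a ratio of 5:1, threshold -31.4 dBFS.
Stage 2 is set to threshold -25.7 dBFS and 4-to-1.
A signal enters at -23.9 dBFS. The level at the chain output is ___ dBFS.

-24.75 dBFS

Stage 1: overshoot 7.5 dB → 7.5/5 = 1.5 dB → -29.9 dBFS; +8 dB make-up → -21.9 dBFS.
Stage 2: -21.9 dBFS is 3.8 dB over -25.7 dBFS; at 4:1 that becomes 0.95 dB over, giving -24.75 dBFS.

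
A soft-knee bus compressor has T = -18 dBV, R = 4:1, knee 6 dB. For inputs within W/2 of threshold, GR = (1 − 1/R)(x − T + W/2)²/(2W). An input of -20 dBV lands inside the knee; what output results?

x − T + W/2 = -20 − (-18) + 3 = 1.
GR = (1 − 1/4) × 1² / 12 = 0.75 × 1 / 12 = 0.0625 dB.
Output = -20 − 0.0625 = -20.0625 dBV.

-20.0625 dBV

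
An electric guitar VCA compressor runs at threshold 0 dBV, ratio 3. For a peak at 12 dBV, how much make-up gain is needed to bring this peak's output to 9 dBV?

5 dB

Overshoot 12 dB → 12/3 = 4 dB after compression, so the compressed level is 0 + 4 = 4 dBV.
Make-up = target − compressed = 9 − 4 = 5 dB.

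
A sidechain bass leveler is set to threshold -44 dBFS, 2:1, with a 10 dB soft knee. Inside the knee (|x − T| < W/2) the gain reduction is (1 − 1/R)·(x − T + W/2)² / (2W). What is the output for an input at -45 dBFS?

x − T + W/2 = -45 − (-44) + 5 = 4.
GR = (1 − 1/2) × 4² / 20 = 0.5 × 16 / 20 = 0.4 dB.
Output = -45 − 0.4 = -45.4 dBFS.

-45.4 dBFS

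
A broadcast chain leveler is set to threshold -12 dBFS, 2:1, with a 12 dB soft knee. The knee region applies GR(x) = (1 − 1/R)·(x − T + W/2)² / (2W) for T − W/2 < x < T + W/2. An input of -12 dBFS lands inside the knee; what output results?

x − T + W/2 = -12 − (-12) + 6 = 6.
GR = (1 − 1/2) × 6² / 24 = 0.5 × 36 / 24 = 0.75 dB.
Output = -12 − 0.75 = -12.75 dBFS.

-12.75 dBFS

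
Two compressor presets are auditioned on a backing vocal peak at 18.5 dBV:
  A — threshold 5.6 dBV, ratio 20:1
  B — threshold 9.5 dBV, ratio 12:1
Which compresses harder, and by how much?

A: GR = 12.9 − 12.9/20 = 12.255 dB.
B: GR = 9 − 9/12 = 8.25 dB.
Difference: 4.005 dB in favour of A.

A, by 4.005 dB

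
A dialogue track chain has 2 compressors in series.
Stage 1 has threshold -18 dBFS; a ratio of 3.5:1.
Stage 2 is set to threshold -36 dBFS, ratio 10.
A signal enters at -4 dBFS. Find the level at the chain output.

Stage 1: -4 dBFS is 14 dB over -18 dBFS; at 3.5:1 that becomes 4 dB over, giving -14 dBFS.
Stage 2: overshoot 22 dB → 22/10 = 2.2 dB → -33.8 dBFS.

-33.8 dBFS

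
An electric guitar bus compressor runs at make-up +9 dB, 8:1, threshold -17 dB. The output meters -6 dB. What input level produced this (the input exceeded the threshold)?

-1 dB

Remove make-up: -6 − 9 = -15 dB.
That's 2 dB above the -17 dB threshold.
Input overshoot = R × output overshoot = 16 dB → input = -17 + 16 = -1 dB.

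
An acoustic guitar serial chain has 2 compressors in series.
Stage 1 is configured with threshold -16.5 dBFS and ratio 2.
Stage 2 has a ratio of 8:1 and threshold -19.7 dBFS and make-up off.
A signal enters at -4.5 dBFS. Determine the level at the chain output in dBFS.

Stage 1: 12 dB above -16.5 dBFS, reduced 2:1 to 6 dB above → -10.5 dBFS.
Stage 2: -10.5 dBFS is 9.2 dB over -19.7 dBFS; at 8:1 that becomes 1.15 dB over, giving -18.55 dBFS.

-18.55 dBFS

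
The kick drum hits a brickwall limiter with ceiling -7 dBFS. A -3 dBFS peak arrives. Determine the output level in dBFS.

-7 dBFS

At ∞:1, everything above -7 dBFS is held at the ceiling.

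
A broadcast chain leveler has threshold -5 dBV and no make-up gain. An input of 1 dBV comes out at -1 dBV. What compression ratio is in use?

Input overshoot = 1 − (-5) = 6 dB; output overshoot = -1 − (-5) = 4 dB.
Ratio = 6 / 4 = 1.5.

1.5:1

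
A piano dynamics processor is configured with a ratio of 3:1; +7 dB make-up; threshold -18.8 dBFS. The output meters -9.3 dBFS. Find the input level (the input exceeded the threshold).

Remove make-up: -9.3 − 7 = -16.3 dBFS.
Post-compression overshoot = -16.3 − (-18.8) = 2.5 dB.
Before 3:1 compression the overshoot was 2.5 × 3 = 7.5 dB, so input = -18.8 + 7.5 = -11.3 dBFS.

-11.3 dBFS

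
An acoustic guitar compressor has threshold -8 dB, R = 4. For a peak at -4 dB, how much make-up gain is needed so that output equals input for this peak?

3 dB

Overshoot 4 dB → 4/4 = 1 dB after compression, so the compressed level is -8 + 1 = -7 dB.
Make-up = target − compressed = -4 − (-7) = 3 dB.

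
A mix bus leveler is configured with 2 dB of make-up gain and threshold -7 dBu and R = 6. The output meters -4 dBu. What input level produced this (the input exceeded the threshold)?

-1 dBu

Remove make-up: -4 − 2 = -6 dBu.
That's 1 dB above the -7 dBu threshold.
Undo the ratio: input overshoot = 1 × 6 = 6 dB, giving input = -1 dBu.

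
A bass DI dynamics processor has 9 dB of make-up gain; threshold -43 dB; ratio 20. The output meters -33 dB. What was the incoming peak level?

Stripping the +9 dB make-up gives -42 dB at the gain stage.
That's 1 dB above the -43 dB threshold.
Before 20:1 compression the overshoot was 1 × 20 = 20 dB, so input = -43 + 20 = -23 dB.

-23 dB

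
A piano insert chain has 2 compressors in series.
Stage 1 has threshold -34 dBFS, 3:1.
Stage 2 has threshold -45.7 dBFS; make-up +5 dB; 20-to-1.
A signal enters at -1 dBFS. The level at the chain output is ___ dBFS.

Stage 1: -1 dBFS is 33 dB over -34 dBFS; at 3:1 that becomes 11 dB over, giving -23 dBFS.
Stage 2: -23 dBFS is 22.7 dB over -45.7 dBFS; at 20:1 that becomes 1.135 dB over, giving -44.565 dBFS; +5 dB make-up → -39.565 dBFS.

-39.565 dBFS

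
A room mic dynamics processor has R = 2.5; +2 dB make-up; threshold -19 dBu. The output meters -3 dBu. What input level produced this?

16 dBu

Before make-up, the level was -3 − 2 = -5 dBu.
The compressed level sits -5 − (-19) = 14 dB over threshold.
Undo the ratio: input overshoot = 14 × 2.5 = 35 dB, giving input = 16 dBu.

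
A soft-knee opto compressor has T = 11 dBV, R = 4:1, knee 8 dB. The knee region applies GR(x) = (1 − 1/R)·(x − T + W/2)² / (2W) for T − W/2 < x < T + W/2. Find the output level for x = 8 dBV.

x − T + W/2 = 8 − 11 + 4 = 1.
GR = (1 − 1/4) × 1² / 16 = 0.75 × 1 / 16 = 0.046875 dB.
Output = 8 − 0.046875 = 7.953125 dBV.

7.953125 dBV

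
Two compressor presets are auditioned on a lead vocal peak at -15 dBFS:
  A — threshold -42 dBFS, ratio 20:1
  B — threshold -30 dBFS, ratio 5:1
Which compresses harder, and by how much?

A: 27 dB over, compressed to 1.35 dB over, so 25.65 dB of GR.
B: 15 dB over, compressed to 3 dB over, so 12 dB of GR.
A applies 13.65 dB more gain reduction.

A, by 13.65 dB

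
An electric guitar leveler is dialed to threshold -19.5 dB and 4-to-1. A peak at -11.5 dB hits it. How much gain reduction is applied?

6 dB

The signal is 8 dB above threshold.
A 4:1 ratio leaves 2 dB of that excess.
GR = overshoot in − overshoot out = 8 − 2 = 6 dB.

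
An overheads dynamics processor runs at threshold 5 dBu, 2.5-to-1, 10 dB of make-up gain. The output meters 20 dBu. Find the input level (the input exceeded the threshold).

17.5 dBu

Remove make-up: 20 − 10 = 10 dBu.
The compressed level sits 10 − 5 = 5 dB over threshold.
Undo the ratio: input overshoot = 5 × 2.5 = 12.5 dB, giving input = 17.5 dBu.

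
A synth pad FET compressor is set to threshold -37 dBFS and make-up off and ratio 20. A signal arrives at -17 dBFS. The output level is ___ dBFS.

-36 dBFS

Overshoot: -17 − (-37) = 20 dB.
At 20:1 the overshoot is divided by 20, leaving 1 dB above threshold.
So the level is -37 + 1 = -36 dBFS.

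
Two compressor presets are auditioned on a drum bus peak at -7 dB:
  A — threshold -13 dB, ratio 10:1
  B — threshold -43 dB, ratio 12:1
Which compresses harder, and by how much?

B, by 27.6 dB

A: GR = 6 − 6/10 = 5.4 dB.
B: GR = 36 − 36/12 = 33 dB.
Difference: 27.6 dB in favour of B.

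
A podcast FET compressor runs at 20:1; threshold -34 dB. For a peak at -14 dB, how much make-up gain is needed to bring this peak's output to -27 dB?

6 dB

The peak compresses to -34 + 20/20 = -33 dB.
To reach -27 dB requires -27 − (-33) = 6 dB of make-up.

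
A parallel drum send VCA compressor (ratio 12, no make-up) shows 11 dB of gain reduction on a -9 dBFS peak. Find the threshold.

Input is 12 dB above T (since output overshoot × R = input overshoot: (-20 − T)·12 = -9 − T gives T = -21 dBFS).
Check: -21 + (-9 − (-21))/12 = -21 + 1 = -20 dBFS. ✓

-21 dBFS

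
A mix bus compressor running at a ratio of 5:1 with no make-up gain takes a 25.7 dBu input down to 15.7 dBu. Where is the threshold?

13.2 dBu

Input is 12.5 dB above T (since output overshoot × R = input overshoot: (15.7 − T)·5 = 25.7 − T gives T = 13.2 dBu).
Check: 13.2 + (25.7 − 13.2)/5 = 13.2 + 2.5 = 15.7 dBu. ✓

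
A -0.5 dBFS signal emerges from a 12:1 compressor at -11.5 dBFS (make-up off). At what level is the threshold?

-12.5 dBFS

Input is 12 dB above T (since output overshoot × R = input overshoot: (-11.5 − T)·12 = -0.5 − T gives T = -12.5 dBFS).
Check: -12.5 + (-0.5 − (-12.5))/12 = -12.5 + 1 = -11.5 dBFS. ✓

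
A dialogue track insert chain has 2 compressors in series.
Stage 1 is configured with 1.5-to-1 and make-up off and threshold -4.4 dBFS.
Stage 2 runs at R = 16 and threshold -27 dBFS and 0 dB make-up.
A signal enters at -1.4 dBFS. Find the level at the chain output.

Stage 1: -1.4 dBFS is 3 dB over -4.4 dBFS; at 1.5:1 that becomes 2 dB over, giving -2.4 dBFS.
Stage 2: overshoot 24.6 dB → 24.6/16 = 1.5375 dB → -25.4625 dBFS.

-25.4625 dBFS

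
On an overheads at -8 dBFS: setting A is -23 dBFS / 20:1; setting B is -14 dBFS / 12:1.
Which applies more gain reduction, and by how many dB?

A, by 8.75 dB

A: GR = 15 − 15/20 = 14.25 dB.
B: GR = 6 − 6/12 = 5.5 dB.
A applies 8.75 dB more gain reduction.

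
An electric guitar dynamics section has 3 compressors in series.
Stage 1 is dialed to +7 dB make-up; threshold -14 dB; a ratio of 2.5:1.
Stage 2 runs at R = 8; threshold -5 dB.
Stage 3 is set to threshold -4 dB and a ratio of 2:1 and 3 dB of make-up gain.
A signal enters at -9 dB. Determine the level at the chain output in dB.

Stage 1: overshoot 5 dB → 5/2.5 = 2 dB → -12 dB; +7 dB make-up → -5 dB.
Stage 2: below threshold (-5 ≤ -5); passes unchanged; output -5 dB.
Stage 3: -5 dB is at or below the -4 dB threshold — no compression; make-up brings it to -2 dB.

-2 dB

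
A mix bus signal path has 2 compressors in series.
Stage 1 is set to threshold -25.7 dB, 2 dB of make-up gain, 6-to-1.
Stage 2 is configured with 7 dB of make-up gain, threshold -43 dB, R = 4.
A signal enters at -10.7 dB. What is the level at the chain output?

Stage 1: -10.7 dB is 15 dB over -25.7 dB; at 6:1 that becomes 2.5 dB over, giving -23.2 dB; +2 dB make-up → -21.2 dB.
Stage 2: overshoot 21.8 dB → 21.8/4 = 5.45 dB → -37.55 dB; +7 dB make-up → -30.55 dB.

-30.55 dB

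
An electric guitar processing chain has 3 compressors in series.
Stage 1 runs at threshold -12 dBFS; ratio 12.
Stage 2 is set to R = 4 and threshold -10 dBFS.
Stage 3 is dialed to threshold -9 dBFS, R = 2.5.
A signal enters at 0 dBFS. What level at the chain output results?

Stage 1: overshoot 12 dB → 12/12 = 1 dB → -11 dBFS.
Stage 2: -11 dBFS ≤ -10 dBFS, so stage 2 doesn't engage; output -11 dBFS.
Stage 3: -11 dBFS is at or below the -9 dBFS threshold — no compression; output -11 dBFS.

-11 dBFS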